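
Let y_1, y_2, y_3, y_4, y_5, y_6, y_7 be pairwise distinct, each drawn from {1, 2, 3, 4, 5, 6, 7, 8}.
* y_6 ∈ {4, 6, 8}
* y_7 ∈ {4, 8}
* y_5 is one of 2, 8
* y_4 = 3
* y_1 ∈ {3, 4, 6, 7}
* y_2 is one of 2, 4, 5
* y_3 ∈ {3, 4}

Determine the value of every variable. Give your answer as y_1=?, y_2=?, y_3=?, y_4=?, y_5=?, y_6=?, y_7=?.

y_4 must be 3 (only option left). Eliminate 3 elsewhere: y_1, y_3.
y_3 has just one choice, so y_3 = 4. Remove 4 from y_1, y_2, y_6, y_7.
y_7 must be 8 (only option left). So y_5, y_6 can't be 8.
That leaves y_5 = 2. Strike 2 from y_2.
y_6 must be 6 (only option left). Strike 6 from y_1.
y_1 must be 7 (only option left).
y_2 must be 5 (only option left).

y_1=7, y_2=5, y_3=4, y_4=3, y_5=2, y_6=6, y_7=8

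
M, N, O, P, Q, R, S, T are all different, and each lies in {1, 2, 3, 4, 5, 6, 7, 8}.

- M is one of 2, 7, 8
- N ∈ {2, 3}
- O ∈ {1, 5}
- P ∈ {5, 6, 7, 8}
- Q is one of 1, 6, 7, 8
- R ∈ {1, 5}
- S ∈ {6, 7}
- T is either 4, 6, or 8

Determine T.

The 8 variables draw from only 8 values {1, 2, 3, 4, 5, 6, 7, 8}, so each is used; only N can be 3, hence N = 3.
The 7 still-open variables draw from only 7 values {1, 2, 4, 5, 6, 7, 8}, so each is used; only M can be 2, hence M = 2.
The 6 still-open variables draw from only 6 values {1, 4, 5, 6, 7, 8}, so each is used; only T can be 4, hence T = 4.

4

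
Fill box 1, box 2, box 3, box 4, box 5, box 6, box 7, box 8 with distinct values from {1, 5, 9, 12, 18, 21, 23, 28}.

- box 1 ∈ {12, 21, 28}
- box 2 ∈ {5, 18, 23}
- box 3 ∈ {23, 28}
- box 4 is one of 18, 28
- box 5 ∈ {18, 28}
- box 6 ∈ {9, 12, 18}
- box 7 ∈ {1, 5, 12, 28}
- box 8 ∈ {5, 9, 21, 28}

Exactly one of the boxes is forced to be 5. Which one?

box 2

Among the 8 variables, 1 fits only box 7 (and all 8 values in {1, 5, 9, 12, 18, 21, 23, 28} must be used), so box 7 = 1.
box 4 and box 5 share exactly the 2 values {18, 28}; by pigeonhole those values go to them, so strike 18, 28 from box 1, box 2, box 3, box 6, box 8.
box 3 must be 23 (only option left). So box 2 can't be 23.
So 5 goes to box 2.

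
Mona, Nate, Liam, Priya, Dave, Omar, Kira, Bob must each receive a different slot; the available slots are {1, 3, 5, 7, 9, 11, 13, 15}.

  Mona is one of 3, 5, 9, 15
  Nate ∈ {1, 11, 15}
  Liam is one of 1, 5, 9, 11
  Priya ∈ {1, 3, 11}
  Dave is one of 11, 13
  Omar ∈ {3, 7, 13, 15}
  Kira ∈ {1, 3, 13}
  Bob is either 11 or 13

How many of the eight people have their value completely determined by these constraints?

Among the 8 variables, 7 fits only Omar (and all 8 values in {1, 3, 5, 7, 9, 11, 13, 15} must be used), so Omar = 7.
Dave and Bob share exactly the 2 values {11, 13}; by pigeonhole those values go to them, so strike 11, 13 from Nate, Liam, Priya, Kira.
Priya and Kira share exactly the 2 values {1, 3}; by pigeonhole those values go to them, so strike 1, 3 from Mona, Nate, Liam.
Nate's domain is down to {15}, so Nate = 15. Strike 15 from Mona.
Determined: Nate=15, Omar=7. The other people each still have more than one consistent value. That makes 2.

2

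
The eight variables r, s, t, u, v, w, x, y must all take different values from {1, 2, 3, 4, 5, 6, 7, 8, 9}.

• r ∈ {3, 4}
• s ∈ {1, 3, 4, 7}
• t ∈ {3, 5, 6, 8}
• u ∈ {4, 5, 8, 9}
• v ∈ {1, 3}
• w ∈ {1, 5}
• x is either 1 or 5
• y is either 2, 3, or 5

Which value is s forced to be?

7

w and x between them cover only {1, 5} — a naked pair. Remove those values from s, t, u, v, y.
v has just one choice, so v = 3. Strike 3 from r, s, t, y.
y must be 2 (only option left).
That leaves r = 4. Eliminate 4 elsewhere: s, u.
So s = 7.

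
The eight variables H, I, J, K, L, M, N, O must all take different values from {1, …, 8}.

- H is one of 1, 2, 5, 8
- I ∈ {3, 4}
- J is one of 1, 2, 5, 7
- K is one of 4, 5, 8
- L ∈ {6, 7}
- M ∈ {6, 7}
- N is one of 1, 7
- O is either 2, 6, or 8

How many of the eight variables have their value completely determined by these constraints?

3

The 8 variables together cover exactly {1, 2, 3, 4, 5, 6, 7, 8} — 8 values for 8 variables — and 3 appears only in I's list, so I = 3.
Among the 7 still-open variables, 4 fits only K (and all 7 values in {1, 2, 4, 5, 6, 7, 8} must be used), so K = 4.
L and M share exactly the 2 values {6, 7}; by pigeonhole those values go to them, so strike 6, 7 from J, N, O.
N must be 1 (only option left). Eliminate 1 elsewhere: H, J.
Determined: I=3, K=4, N=1. The other variables each still have more than one consistent value. That makes 3.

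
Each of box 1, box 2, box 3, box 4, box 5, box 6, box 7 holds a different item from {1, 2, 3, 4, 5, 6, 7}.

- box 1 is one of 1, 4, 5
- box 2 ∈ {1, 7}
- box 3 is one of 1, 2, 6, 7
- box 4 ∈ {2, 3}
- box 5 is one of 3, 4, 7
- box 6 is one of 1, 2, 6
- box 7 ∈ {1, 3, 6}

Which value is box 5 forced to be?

The 7 variables together cover exactly {1, 2, 3, 4, 5, 6, 7} — 7 values for 7 variables — and 5 appears only in box 1's list, so box 1 = 5.
The 6 still-open variables together cover exactly {1, 2, 3, 4, 6, 7} — 6 values for 6 variables — and 4 appears only in box 5's list, so box 5 = 4.

4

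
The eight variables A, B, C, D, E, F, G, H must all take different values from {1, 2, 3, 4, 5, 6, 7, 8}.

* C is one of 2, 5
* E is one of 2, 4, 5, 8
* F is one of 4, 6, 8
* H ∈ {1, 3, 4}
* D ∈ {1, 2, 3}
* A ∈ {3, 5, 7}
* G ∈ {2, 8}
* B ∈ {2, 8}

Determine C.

Among the 8 variables, 6 fits only F (and all 8 values in {1, 2, 3, 4, 5, 6, 7, 8} must be used), so F = 6.
The 7 still-open variables draw from only 7 values {1, 2, 3, 4, 5, 7, 8}, so each is used; only A can be 7, hence A = 7.
The 2 variables B and G are confined to {2, 8}, which locks those values in; drop them from C, D, E.
So C = 5.

5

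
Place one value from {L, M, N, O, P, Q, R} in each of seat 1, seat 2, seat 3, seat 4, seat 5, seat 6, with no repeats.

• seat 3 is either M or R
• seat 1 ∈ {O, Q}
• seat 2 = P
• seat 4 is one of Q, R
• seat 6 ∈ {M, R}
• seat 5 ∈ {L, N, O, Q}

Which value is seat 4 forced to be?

Q

seat 2 must be P (only option left).
seat 3 and seat 6 share exactly the 2 values {M, R}; by pigeonhole those values go to them, so strike M, R from seat 4.
So seat 4 = Q.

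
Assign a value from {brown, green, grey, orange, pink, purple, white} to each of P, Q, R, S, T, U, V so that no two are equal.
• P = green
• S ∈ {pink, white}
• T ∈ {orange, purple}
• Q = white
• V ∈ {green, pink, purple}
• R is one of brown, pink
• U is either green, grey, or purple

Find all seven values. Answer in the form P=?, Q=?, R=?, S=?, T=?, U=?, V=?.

P's domain is down to {green}, so P = green. So U, V can't be green.
That leaves Q = white. Eliminate white elsewhere: S.
S must be pink (only option left). Strike pink from R, V.
V has just one choice, so V = purple. So T, U can't be purple.
R has just one choice, so R = brown.
That leaves T = orange.
U has just one choice, so U = grey.

P=green, Q=white, R=brown, S=pink, T=orange, U=grey, V=purple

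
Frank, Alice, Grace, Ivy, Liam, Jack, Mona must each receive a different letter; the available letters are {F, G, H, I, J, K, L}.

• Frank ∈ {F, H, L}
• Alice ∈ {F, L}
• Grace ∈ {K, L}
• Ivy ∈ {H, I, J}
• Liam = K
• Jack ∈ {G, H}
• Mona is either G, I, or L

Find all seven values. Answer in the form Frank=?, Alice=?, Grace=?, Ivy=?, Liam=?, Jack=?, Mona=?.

Frank=H, Alice=F, Grace=L, Ivy=J, Liam=K, Jack=G, Mona=I

Liam must be K (only option left). So Grace can't be K.
That leaves Grace = L. Eliminate L elsewhere: Frank, Alice, Mona.
Alice has just one choice, so Alice = F. So Frank can't be F.
Frank must be H (only option left). So Ivy, Jack can't be H.
Jack must be G (only option left). So Mona can't be G.
Mona must be I (only option left). Strike I from Ivy.
That leaves Ivy = J.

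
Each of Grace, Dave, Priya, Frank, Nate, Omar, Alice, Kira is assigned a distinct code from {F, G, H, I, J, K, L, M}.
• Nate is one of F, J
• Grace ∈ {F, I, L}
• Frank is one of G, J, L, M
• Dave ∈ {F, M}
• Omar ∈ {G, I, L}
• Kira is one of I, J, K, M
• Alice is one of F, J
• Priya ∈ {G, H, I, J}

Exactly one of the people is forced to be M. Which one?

The 8 variables draw from only 8 values {F, G, H, I, J, K, L, M}, so each is used; only Priya can be H, hence Priya = H.
Among the 7 still-open variables, K fits only Kira (and all 7 values in {F, G, I, J, K, L, M} must be used), so Kira = K.
The 2 variables Nate and Alice are confined to {F, J}, which locks those values in; drop them from Grace, Dave, Frank.
So M goes to Dave.

Dave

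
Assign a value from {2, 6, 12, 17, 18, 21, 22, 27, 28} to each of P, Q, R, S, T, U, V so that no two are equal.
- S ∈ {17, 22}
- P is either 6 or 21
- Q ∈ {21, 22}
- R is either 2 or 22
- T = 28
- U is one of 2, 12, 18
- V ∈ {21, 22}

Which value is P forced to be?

6

T's domain is down to {28}, so T = 28.
Q and V share exactly the 2 values {21, 22}; by pigeonhole those values go to them, so strike 21, 22 from P, R, S.
So P = 6.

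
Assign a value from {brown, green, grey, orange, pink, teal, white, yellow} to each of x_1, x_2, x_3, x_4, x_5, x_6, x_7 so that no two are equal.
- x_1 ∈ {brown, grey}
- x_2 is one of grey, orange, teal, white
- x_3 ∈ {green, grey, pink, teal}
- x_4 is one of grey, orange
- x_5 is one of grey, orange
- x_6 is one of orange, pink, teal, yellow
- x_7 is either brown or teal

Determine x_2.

x_4 and x_5 share exactly the 2 values {grey, orange}; by pigeonhole those values go to them, so strike grey, orange from x_1, x_2, x_3, x_6.
x_1's domain is down to {brown}, so x_1 = brown. Strike brown from x_7.
x_7 must be teal (only option left). So x_2, x_3, x_6 can't be teal.
So x_2 = white.

white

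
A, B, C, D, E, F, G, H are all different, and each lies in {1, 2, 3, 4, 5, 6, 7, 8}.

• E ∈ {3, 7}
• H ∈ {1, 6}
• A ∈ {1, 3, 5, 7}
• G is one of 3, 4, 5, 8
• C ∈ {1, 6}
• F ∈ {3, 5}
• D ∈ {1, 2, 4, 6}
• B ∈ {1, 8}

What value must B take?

8

Among the 8 variables, 2 fits only D (and all 8 values in {1, 2, 3, 4, 5, 6, 7, 8} must be used), so D = 2.
The 7 still-open variables draw from only 7 values {1, 3, 4, 5, 6, 7, 8}, so each is used; only G can be 4, hence G = 4.
The 6 still-open variables draw from only 6 values {1, 3, 5, 6, 7, 8}, so each is used; only B can be 8, hence B = 8.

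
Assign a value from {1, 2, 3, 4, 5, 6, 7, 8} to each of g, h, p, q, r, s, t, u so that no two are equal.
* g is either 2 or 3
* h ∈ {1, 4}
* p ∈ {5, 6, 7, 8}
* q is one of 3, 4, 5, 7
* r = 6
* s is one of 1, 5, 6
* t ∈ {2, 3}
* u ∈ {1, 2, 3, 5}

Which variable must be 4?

r has just one choice, so r = 6. Strike 6 from p, s.
Among the 7 still-open variables, 8 fits only p (and all 7 values in {1, 2, 3, 4, 5, 7, 8} must be used), so p = 8.
Among the 6 still-open variables, 7 fits only q (and all 6 values in {1, 2, 3, 4, 5, 7} must be used), so q = 7.
The 5 still-open variables draw from only 5 values {1, 2, 3, 4, 5}, so each is used; only h can be 4, hence h = 4.

h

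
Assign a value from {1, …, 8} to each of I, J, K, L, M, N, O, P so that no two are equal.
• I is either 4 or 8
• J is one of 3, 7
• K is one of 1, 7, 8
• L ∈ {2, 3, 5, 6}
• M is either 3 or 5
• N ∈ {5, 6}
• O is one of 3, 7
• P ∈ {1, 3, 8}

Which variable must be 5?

The 8 variables together cover exactly {1, 2, 3, 4, 5, 6, 7, 8} — 8 values for 8 variables — and 2 appears only in L's list, so L = 2.
The 7 still-open variables together cover exactly {1, 3, 4, 5, 6, 7, 8} — 7 values for 7 variables — and 4 appears only in I's list, so I = 4.
The 6 still-open variables together cover exactly {1, 3, 5, 6, 7, 8} — 6 values for 6 variables — and 6 appears only in N's list, so N = 6.
The 5 still-open variables together cover exactly {1, 3, 5, 7, 8} — 5 values for 5 variables — and 5 appears only in M's list, so M = 5.

M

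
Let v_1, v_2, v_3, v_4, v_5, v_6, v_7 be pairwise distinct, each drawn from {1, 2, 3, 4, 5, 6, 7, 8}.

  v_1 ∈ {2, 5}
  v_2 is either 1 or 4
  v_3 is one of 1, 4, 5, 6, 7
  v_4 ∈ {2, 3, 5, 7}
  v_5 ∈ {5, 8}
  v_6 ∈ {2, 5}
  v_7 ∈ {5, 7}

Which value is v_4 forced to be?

3

v_1 and v_6 between them cover only {2, 5} — a naked pair. Remove those values from v_3, v_4, v_5, v_7.
v_5's domain is down to {8}, so v_5 = 8.
v_7's domain is down to {7}, so v_7 = 7. Eliminate 7 elsewhere: v_3, v_4.
So v_4 = 3.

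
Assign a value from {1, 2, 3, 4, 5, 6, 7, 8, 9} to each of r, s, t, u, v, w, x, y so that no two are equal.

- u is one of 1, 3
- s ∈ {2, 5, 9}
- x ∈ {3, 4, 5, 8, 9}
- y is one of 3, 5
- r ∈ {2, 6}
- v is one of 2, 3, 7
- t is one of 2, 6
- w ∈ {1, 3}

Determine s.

r and t share exactly the 2 values {2, 6}; by pigeonhole those values go to them, so strike 2, 6 from s, v.
u and w share exactly the 2 values {1, 3}; by pigeonhole those values go to them, so strike 1, 3 from v, x, y.
v must be 7 (only option left).
y's domain is down to {5}, so y = 5. Eliminate 5 elsewhere: s, x.
So s = 9.

9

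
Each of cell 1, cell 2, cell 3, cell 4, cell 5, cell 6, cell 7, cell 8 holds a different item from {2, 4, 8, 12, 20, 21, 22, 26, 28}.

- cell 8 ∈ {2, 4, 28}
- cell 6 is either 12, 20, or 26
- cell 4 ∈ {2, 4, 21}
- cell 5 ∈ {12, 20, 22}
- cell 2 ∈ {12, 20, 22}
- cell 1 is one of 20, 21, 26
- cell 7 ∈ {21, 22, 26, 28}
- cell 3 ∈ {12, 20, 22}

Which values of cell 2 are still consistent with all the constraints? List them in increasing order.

The 3 variables cell 2, cell 3, cell 5 are confined to {12, 20, 22}, which locks those values in; drop them from cell 1, cell 6, cell 7.
cell 6 must be 26 (only option left). Strike 26 from cell 1, cell 7.
cell 1 must be 21 (only option left). Strike 21 from cell 4, cell 7.
cell 7 has just one choice, so cell 7 = 28. So cell 8 can't be 28.
No further eliminations apply; cell 2 can still be any of 12, 20, 22.

12, 20, 22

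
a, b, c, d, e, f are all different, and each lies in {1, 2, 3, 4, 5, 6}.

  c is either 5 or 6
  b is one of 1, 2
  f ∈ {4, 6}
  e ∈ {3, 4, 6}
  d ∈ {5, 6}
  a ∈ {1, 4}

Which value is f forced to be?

4

The 6 variables together cover exactly {1, 2, 3, 4, 5, 6} — 6 values for 6 variables — and 2 appears only in b's list, so b = 2.
The 5 still-open variables together cover exactly {1, 3, 4, 5, 6} — 5 values for 5 variables — and 1 appears only in a's list, so a = 1.
Among the 4 still-open variables, 3 fits only e (and all 4 values in {3, 4, 5, 6} must be used), so e = 3.
The 3 still-open variables draw from only 3 values {4, 5, 6}, so each is used; only f can be 4, hence f = 4.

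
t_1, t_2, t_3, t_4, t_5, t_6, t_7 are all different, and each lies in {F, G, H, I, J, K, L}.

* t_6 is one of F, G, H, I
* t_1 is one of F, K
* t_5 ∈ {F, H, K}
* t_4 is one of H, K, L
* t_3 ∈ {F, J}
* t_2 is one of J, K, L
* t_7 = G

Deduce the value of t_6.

I

t_7 has just one choice, so t_7 = G. So t_6 can't be G.
The 6 still-open variables together cover exactly {F, H, I, J, K, L} — 6 values for 6 variables — and I appears only in t_6's list, so t_6 = I.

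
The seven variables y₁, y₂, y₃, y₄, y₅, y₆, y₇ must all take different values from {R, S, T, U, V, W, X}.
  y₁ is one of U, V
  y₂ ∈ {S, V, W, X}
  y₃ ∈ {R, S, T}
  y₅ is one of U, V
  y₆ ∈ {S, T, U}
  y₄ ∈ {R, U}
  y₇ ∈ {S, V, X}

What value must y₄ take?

The 7 variables draw from only 7 values {R, S, T, U, V, W, X}, so each is used; only y₂ can be W, hence y₂ = W.
The 6 still-open variables draw from only 6 values {R, S, T, U, V, X}, so each is used; only y₇ can be X, hence y₇ = X.
y₁ and y₅ between them cover only {U, V} — a naked pair. Remove those values from y₄, y₆.
So y₄ = R.

R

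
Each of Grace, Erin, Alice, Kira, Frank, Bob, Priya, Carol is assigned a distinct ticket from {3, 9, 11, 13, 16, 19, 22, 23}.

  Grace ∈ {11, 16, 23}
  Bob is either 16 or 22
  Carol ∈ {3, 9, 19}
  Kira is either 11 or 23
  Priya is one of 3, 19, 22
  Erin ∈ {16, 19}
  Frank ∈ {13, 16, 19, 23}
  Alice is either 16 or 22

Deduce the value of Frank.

13

The 8 variables together cover exactly {3, 9, 11, 13, 16, 19, 22, 23} — 8 values for 8 variables — and 9 appears only in Carol's list, so Carol = 9.
The 7 still-open variables draw from only 7 values {3, 11, 13, 16, 19, 22, 23}, so each is used; only Priya can be 3, hence Priya = 3.
The 6 still-open variables draw from only 6 values {11, 13, 16, 19, 22, 23}, so each is used; only Frank can be 13, hence Frank = 13.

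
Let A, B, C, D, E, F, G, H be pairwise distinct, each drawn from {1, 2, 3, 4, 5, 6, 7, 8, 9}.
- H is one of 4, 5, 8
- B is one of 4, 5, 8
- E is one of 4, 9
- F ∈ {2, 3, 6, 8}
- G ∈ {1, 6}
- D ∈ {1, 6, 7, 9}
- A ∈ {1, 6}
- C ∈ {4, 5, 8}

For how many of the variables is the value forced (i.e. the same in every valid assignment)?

A and G between them cover only {1, 6} — a naked pair. Remove those values from D, F.
The 3 variables B, C, H are confined to {4, 5, 8}, which locks those values in; drop them from E, F.
E must be 9 (only option left). So D can't be 9.
That leaves D = 7.
Determined: D=7, E=9. The other variables each still have more than one consistent value. That makes 2.

2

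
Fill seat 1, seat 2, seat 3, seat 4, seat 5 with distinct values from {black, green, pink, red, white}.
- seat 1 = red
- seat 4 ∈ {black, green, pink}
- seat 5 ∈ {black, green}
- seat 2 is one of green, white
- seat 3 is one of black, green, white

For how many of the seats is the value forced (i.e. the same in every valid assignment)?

seat 1's domain is down to {red}, so seat 1 = red.
The 4 still-open variables together cover exactly {black, green, pink, white} — 4 values for 4 variables — and pink appears only in seat 4's list, so seat 4 = pink.
Determined: seat 1=red, seat 4=pink. The other seats each still have more than one consistent value. That makes 2.

2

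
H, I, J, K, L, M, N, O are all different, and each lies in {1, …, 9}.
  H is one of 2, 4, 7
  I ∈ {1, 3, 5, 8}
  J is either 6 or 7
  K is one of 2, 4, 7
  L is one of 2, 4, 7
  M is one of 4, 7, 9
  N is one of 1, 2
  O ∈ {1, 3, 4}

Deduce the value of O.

The 3 variables H, K, L are confined to {2, 4, 7}, which locks those values in; drop them from J, M, N, O.
That leaves J = 6.
M's domain is down to {9}, so M = 9.
N's domain is down to {1}, so N = 1. Strike 1 from I, O.
So O = 3.

3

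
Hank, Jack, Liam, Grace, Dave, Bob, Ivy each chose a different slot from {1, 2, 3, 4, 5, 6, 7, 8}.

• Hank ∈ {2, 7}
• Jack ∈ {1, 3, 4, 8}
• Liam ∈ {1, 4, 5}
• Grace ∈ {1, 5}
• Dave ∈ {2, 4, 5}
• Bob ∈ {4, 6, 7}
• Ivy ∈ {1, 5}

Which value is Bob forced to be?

Grace and Ivy share exactly the 2 values {1, 5}; by pigeonhole those values go to them, so strike 1, 5 from Jack, Liam, Dave.
Liam must be 4 (only option left). Strike 4 from Jack, Dave, Bob.
That leaves Dave = 2. So Hank can't be 2.
Hank must be 7 (only option left). Eliminate 7 elsewhere: Bob.
So Bob = 6.

6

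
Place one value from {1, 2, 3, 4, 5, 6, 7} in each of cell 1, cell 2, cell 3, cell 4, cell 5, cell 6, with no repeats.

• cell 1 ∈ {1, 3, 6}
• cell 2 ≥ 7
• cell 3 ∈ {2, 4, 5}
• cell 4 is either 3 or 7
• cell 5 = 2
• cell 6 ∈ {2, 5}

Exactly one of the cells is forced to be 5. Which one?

cell 2 has just one choice, so cell 2 = 7. Eliminate 7 elsewhere: cell 4.
cell 4 has just one choice, so cell 4 = 3. So cell 1 can't be 3.
cell 5 must be 2 (only option left). Strike 2 from cell 3, cell 6.
So 5 goes to cell 6.

cell 6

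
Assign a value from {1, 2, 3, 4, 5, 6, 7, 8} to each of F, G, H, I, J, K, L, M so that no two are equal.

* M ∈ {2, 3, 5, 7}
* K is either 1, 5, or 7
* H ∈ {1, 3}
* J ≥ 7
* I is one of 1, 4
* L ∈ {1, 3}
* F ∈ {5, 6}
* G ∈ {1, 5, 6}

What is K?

7

Among the 8 variables, 2 fits only M (and all 8 values in {1, 2, 3, 4, 5, 6, 7, 8} must be used), so M = 2.
The 7 still-open variables together cover exactly {1, 3, 4, 5, 6, 7, 8} — 7 values for 7 variables — and 4 appears only in I's list, so I = 4.
The 6 still-open variables draw from only 6 values {1, 3, 5, 6, 7, 8}, so each is used; only J can be 8, hence J = 8.
The 5 still-open variables together cover exactly {1, 3, 5, 6, 7} — 5 values for 5 variables — and 7 appears only in K's list, so K = 7.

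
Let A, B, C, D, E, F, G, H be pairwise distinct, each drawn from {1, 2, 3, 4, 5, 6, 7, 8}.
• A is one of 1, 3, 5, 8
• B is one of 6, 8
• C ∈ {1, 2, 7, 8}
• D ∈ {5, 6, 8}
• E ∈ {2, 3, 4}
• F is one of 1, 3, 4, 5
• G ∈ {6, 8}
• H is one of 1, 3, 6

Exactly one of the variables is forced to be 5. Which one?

D

The 8 variables together cover exactly {1, 2, 3, 4, 5, 6, 7, 8} — 8 values for 8 variables — and 7 appears only in C's list, so C = 7.
The 7 still-open variables together cover exactly {1, 2, 3, 4, 5, 6, 8} — 7 values for 7 variables — and 2 appears only in E's list, so E = 2.
The 6 still-open variables together cover exactly {1, 3, 4, 5, 6, 8} — 6 values for 6 variables — and 4 appears only in F's list, so F = 4.
The 2 variables B and G are confined to {6, 8}, which locks those values in; drop them from A, D, H.
So 5 goes to D.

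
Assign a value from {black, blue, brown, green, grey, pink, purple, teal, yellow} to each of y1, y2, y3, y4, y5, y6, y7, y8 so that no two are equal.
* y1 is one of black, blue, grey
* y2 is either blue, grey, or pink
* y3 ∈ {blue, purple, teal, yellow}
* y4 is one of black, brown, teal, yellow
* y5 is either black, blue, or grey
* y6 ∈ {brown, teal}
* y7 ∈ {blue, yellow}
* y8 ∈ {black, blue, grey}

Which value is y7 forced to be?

yellow

Among the 8 variables, pink fits only y2 (and all 8 values in {black, blue, brown, grey, pink, purple, teal, yellow} must be used), so y2 = pink.
The 7 still-open variables together cover exactly {black, blue, brown, grey, purple, teal, yellow} — 7 values for 7 variables — and purple appears only in y3's list, so y3 = purple.
The 3 variables y1, y5, y8 are confined to {black, blue, grey}, which locks those values in; drop them from y4, y7.
So y7 = yellow.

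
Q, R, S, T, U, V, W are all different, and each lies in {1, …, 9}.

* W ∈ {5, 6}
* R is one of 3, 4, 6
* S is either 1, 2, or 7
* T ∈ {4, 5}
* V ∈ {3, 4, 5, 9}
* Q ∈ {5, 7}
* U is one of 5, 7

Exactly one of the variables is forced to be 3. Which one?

R

Q and U share exactly the 2 values {5, 7}; by pigeonhole those values go to them, so strike 5, 7 from S, T, V, W.
That leaves T = 4. Eliminate 4 elsewhere: R, V.
W has just one choice, so W = 6. Strike 6 from R.
So 3 goes to R.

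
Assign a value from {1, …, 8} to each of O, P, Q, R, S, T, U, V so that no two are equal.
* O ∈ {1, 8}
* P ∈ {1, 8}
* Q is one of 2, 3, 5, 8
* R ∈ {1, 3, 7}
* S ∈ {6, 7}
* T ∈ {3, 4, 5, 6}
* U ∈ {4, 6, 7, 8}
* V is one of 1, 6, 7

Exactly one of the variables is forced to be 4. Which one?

U

The 8 variables together cover exactly {1, 2, 3, 4, 5, 6, 7, 8} — 8 values for 8 variables — and 2 appears only in Q's list, so Q = 2.
The 7 still-open variables draw from only 7 values {1, 3, 4, 5, 6, 7, 8}, so each is used; only T can be 5, hence T = 5.
The 6 still-open variables draw from only 6 values {1, 3, 4, 6, 7, 8}, so each is used; only R can be 3, hence R = 3.
The 5 still-open variables together cover exactly {1, 4, 6, 7, 8} — 5 values for 5 variables — and 4 appears only in U's list, so U = 4.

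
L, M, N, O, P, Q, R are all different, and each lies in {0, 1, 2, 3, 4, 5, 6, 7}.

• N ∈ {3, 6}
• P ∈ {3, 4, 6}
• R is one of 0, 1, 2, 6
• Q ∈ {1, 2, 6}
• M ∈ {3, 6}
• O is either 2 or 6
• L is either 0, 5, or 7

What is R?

0

M and N share exactly the 2 values {3, 6}; by pigeonhole those values go to them, so strike 3, 6 from O, P, Q, R.
O must be 2 (only option left). Remove 2 from Q, R.
P has just one choice, so P = 4.
That leaves Q = 1. So R can't be 1.
So R = 0.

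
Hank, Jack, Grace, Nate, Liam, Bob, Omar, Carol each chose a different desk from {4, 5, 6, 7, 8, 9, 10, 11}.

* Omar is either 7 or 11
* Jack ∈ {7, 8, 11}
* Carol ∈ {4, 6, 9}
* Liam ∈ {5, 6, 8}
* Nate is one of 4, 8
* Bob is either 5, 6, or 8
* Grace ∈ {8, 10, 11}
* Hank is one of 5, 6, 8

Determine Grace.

Among the 8 variables, 9 fits only Carol (and all 8 values in {4, 5, 6, 7, 8, 9, 10, 11} must be used), so Carol = 9.
The 7 still-open variables draw from only 7 values {4, 5, 6, 7, 8, 10, 11}, so each is used; only Nate can be 4, hence Nate = 4.
Among the 6 still-open variables, 10 fits only Grace (and all 6 values in {5, 6, 7, 8, 10, 11} must be used), so Grace = 10.

10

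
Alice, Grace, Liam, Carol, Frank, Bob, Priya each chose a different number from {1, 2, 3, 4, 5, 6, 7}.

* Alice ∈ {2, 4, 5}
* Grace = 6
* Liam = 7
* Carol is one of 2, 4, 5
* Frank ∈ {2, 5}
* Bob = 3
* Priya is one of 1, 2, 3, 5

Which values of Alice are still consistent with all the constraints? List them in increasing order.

2, 4, 5

Grace's domain is down to {6}, so Grace = 6.
Liam has just one choice, so Liam = 7.
Bob must be 3 (only option left). Strike 3 from Priya.
Among the 4 still-open variables, 1 fits only Priya (and all 4 values in {1, 2, 4, 5} must be used), so Priya = 1.
No further eliminations apply; Alice can still be any of 2, 4, 5.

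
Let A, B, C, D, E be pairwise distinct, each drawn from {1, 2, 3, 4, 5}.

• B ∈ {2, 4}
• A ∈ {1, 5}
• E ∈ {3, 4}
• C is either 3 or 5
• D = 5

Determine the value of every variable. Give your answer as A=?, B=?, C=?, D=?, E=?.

A=1, B=2, C=3, D=5, E=4

D must be 5 (only option left). Remove 5 from A, C.
A's domain is down to {1}, so A = 1.
That leaves C = 3. Eliminate 3 elsewhere: E.
E has just one choice, so E = 4. So B can't be 4.
B has just one choice, so B = 2.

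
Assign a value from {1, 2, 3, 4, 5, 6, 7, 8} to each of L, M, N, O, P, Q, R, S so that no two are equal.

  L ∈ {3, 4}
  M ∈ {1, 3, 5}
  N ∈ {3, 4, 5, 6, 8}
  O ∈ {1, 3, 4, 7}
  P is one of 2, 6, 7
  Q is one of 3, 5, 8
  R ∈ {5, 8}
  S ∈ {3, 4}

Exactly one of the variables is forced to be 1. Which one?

M

The 8 variables together cover exactly {1, 2, 3, 4, 5, 6, 7, 8} — 8 values for 8 variables — and 2 appears only in P's list, so P = 2.
Among the 7 still-open variables, 6 fits only N (and all 7 values in {1, 3, 4, 5, 6, 7, 8} must be used), so N = 6.
The 6 still-open variables draw from only 6 values {1, 3, 4, 5, 7, 8}, so each is used; only O can be 7, hence O = 7.
The 5 still-open variables together cover exactly {1, 3, 4, 5, 8} — 5 values for 5 variables — and 1 appears only in M's list, so M = 1.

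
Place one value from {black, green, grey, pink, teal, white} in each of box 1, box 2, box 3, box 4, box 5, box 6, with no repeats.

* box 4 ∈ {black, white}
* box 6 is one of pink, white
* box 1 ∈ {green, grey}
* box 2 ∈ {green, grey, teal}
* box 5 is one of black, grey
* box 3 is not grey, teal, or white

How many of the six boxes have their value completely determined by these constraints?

Among the 6 variables, teal fits only box 2 (and all 6 values in {black, green, grey, pink, teal, white} must be used), so box 2 = teal.
Determined: box 2=teal. The other boxes each still have more than one consistent value. That makes 1.

1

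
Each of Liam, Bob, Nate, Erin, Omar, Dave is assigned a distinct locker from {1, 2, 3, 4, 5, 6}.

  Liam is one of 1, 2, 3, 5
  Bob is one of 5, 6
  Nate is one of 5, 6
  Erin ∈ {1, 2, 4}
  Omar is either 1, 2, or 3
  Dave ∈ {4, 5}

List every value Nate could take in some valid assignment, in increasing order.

5, 6

Bob and Nate share exactly the 2 values {5, 6}; by pigeonhole those values go to them, so strike 5, 6 from Liam, Dave.
Dave has just one choice, so Dave = 4. Remove 4 from Erin.
No further eliminations apply; Nate can still be any of 5, 6.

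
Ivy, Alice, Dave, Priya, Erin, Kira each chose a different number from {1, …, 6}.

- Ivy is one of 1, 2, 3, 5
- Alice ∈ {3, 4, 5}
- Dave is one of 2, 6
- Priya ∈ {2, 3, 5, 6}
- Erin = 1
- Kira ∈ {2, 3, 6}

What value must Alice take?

4

Erin has just one choice, so Erin = 1. So Ivy can't be 1.
The 5 still-open variables draw from only 5 values {2, 3, 4, 5, 6}, so each is used; only Alice can be 4, hence Alice = 4.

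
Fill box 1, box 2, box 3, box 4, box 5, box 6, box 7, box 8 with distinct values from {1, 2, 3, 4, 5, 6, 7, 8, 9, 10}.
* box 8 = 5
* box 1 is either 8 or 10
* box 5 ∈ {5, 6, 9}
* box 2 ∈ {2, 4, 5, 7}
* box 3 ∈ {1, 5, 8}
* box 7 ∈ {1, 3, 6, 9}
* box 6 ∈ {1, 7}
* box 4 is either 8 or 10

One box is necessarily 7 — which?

box 8's domain is down to {5}, so box 8 = 5. Remove 5 from box 2, box 3, box 5.
The 2 variables box 1 and box 4 are confined to {8, 10}, which locks those values in; drop them from box 3.
box 3 has just one choice, so box 3 = 1. Eliminate 1 elsewhere: box 6, box 7.

box 6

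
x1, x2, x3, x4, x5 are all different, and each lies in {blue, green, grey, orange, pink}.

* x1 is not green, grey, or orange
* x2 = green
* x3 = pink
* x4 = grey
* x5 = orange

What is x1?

x2's domain is down to {green}, so x2 = green.
x3 has just one choice, so x3 = pink. Strike pink from x1.
So x1 = blue.

blue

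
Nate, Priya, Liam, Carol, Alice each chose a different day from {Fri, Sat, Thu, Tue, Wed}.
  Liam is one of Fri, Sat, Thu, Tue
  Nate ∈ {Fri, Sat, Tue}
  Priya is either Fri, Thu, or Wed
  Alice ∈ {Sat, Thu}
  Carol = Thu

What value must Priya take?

Wed

Carol's domain is down to {Thu}, so Carol = Thu. Remove Thu from Priya, Liam, Alice.
That leaves Alice = Sat. Strike Sat from Nate, Liam.
The 3 still-open variables together cover exactly {Fri, Tue, Wed} — 3 values for 3 variables — and Wed appears only in Priya's list, so Priya = Wed.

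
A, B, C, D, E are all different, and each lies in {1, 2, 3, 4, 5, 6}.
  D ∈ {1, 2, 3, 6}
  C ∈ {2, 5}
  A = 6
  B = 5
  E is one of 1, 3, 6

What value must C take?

2

A must be 6 (only option left). Remove 6 from D, E.
B must be 5 (only option left). Eliminate 5 elsewhere: C.
So C = 2.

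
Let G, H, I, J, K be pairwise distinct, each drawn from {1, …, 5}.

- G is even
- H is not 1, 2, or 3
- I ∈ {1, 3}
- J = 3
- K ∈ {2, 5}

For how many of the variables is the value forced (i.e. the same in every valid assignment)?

2

J's domain is down to {3}, so J = 3. Remove 3 from I.
I must be 1 (only option left).
Determined: I=1, J=3. The other variables each still have more than one consistent value. That makes 2.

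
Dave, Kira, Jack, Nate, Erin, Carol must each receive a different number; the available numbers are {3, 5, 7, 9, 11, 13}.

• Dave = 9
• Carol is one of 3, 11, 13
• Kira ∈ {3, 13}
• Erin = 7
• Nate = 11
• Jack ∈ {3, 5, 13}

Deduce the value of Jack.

Dave must be 9 (only option left).
That leaves Nate = 11. Strike 11 from Carol.
That leaves Erin = 7.
The 3 still-open variables together cover exactly {3, 5, 13} — 3 values for 3 variables — and 5 appears only in Jack's list, so Jack = 5.

5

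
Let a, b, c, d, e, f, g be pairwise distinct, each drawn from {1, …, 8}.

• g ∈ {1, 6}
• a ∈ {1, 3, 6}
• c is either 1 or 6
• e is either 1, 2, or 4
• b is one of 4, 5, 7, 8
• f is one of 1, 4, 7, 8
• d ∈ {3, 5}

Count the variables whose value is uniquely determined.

2

c and g between them cover only {1, 6} — a naked pair. Remove those values from a, e, f.
That leaves a = 3. Strike 3 from d.
d must be 5 (only option left). Remove 5 from b.
Determined: a=3, d=5. The other variables each still have more than one consistent value. That makes 2.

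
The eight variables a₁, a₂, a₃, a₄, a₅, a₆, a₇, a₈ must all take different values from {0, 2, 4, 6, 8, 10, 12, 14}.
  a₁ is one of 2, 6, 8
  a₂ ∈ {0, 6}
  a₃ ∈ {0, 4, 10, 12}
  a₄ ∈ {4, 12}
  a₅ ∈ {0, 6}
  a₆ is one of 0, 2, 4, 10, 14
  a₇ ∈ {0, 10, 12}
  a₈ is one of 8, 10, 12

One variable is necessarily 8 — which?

a₈

The 8 variables together cover exactly {0, 2, 4, 6, 8, 10, 12, 14} — 8 values for 8 variables — and 14 appears only in a₆'s list, so a₆ = 14.
The 7 still-open variables together cover exactly {0, 2, 4, 6, 8, 10, 12} — 7 values for 7 variables — and 2 appears only in a₁'s list, so a₁ = 2.
The 6 still-open variables together cover exactly {0, 4, 6, 8, 10, 12} — 6 values for 6 variables — and 8 appears only in a₈'s list, so a₈ = 8.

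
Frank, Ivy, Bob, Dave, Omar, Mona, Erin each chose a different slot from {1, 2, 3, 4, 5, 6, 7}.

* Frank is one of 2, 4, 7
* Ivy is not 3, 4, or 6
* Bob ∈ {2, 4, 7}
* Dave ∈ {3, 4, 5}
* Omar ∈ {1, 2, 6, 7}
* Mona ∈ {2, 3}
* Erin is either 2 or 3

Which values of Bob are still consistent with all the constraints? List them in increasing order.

4, 7

The 7 variables together cover exactly {1, 2, 3, 4, 5, 6, 7} — 7 values for 7 variables — and 6 appears only in Omar's list, so Omar = 6.
The 6 still-open variables together cover exactly {1, 2, 3, 4, 5, 7} — 6 values for 6 variables — and 1 appears only in Ivy's list, so Ivy = 1.
The 5 still-open variables together cover exactly {2, 3, 4, 5, 7} — 5 values for 5 variables — and 5 appears only in Dave's list, so Dave = 5.
Mona and Erin share exactly the 2 values {2, 3}; by pigeonhole those values go to them, so strike 2, 3 from Frank, Bob.
No further eliminations apply; Bob can still be any of 4, 7.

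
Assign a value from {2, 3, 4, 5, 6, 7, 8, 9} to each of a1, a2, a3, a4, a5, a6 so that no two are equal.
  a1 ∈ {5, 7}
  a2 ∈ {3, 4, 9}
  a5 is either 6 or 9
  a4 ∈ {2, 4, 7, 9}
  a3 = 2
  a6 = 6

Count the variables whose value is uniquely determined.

a3 must be 2 (only option left). Strike 2 from a4.
a6's domain is down to {6}, so a6 = 6. Remove 6 from a5.
a5 has just one choice, so a5 = 9. Strike 9 from a2, a4.
Determined: a3=2, a5=9, a6=6. The other variables each still have more than one consistent value. That makes 3.

3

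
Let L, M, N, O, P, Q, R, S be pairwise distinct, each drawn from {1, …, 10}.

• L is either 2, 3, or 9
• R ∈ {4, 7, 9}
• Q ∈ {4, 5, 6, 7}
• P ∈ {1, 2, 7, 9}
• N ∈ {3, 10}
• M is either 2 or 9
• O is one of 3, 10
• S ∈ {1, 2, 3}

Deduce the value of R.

The 2 variables N and O are confined to {3, 10}, which locks those values in; drop them from L, S.
L and M between them cover only {2, 9} — a naked pair. Remove those values from P, R, S.
S must be 1 (only option left). So P can't be 1.
That leaves P = 7. Strike 7 from Q, R.
So R = 4.

4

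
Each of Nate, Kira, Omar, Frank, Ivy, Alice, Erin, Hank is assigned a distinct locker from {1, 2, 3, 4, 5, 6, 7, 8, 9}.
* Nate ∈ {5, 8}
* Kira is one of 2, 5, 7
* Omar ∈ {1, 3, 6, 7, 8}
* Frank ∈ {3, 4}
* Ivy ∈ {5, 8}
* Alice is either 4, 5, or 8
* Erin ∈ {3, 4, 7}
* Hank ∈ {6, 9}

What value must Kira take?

2

Nate and Ivy share exactly the 2 values {5, 8}; by pigeonhole those values go to them, so strike 5, 8 from Kira, Omar, Alice.
Alice must be 4 (only option left). So Frank, Erin can't be 4.
Frank's domain is down to {3}, so Frank = 3. Remove 3 from Omar, Erin.
Erin has just one choice, so Erin = 7. Strike 7 from Kira, Omar.
So Kira = 2.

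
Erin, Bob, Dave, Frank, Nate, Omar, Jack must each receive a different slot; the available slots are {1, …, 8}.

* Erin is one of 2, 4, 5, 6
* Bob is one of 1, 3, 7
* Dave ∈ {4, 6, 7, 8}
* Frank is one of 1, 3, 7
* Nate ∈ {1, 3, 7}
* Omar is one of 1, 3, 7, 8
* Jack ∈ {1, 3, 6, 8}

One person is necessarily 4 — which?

Dave

Bob, Frank, Nate between them cover only {1, 3, 7} — a naked triple. Remove those values from Dave, Omar, Jack.
Omar's domain is down to {8}, so Omar = 8. Eliminate 8 elsewhere: Dave, Jack.
That leaves Jack = 6. Eliminate 6 elsewhere: Erin, Dave.
So 4 goes to Dave.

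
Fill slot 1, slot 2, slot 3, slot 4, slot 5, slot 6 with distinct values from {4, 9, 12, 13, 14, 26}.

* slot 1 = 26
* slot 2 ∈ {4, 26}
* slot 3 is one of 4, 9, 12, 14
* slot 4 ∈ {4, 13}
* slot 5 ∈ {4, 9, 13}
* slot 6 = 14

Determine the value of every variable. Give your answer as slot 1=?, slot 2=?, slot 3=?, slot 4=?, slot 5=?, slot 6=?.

slot 1 has just one choice, so slot 1 = 26. So slot 2 can't be 26.
That leaves slot 2 = 4. Eliminate 4 elsewhere: slot 3, slot 4, slot 5.
slot 4 must be 13 (only option left). Remove 13 from slot 5.
slot 5's domain is down to {9}, so slot 5 = 9. Remove 9 from slot 3.
slot 6 has just one choice, so slot 6 = 14. So slot 3 can't be 14.
slot 3's domain is down to {12}, so slot 3 = 12.

slot 1=26, slot 2=4, slot 3=12, slot 4=13, slot 5=9, slot 6=14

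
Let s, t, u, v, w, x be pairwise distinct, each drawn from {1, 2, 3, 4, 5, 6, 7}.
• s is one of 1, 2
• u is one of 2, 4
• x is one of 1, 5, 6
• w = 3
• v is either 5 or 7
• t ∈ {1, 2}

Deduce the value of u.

w must be 3 (only option left).
The 2 variables s and t are confined to {1, 2}, which locks those values in; drop them from u, x.
So u = 4.

4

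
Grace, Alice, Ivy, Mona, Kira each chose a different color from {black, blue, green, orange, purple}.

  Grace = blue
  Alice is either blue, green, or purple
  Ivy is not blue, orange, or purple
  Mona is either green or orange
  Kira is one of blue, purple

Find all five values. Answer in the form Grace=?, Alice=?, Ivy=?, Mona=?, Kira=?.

Grace=blue, Alice=green, Ivy=black, Mona=orange, Kira=purple

Grace has just one choice, so Grace = blue. Remove blue from Alice, Kira.
That leaves Kira = purple. Eliminate purple elsewhere: Alice.
That leaves Alice = green. Strike green from Ivy, Mona.
That leaves Ivy = black.
Mona's domain is down to {orange}, so Mona = orange.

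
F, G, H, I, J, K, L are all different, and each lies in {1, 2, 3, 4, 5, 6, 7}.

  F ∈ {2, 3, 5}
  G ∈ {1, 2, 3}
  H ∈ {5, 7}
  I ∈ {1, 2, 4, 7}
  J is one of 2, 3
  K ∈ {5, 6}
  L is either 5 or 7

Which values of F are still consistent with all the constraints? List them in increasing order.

Among the 7 variables, 4 fits only I (and all 7 values in {1, 2, 3, 4, 5, 6, 7} must be used), so I = 4.
Among the 6 still-open variables, 1 fits only G (and all 6 values in {1, 2, 3, 5, 6, 7} must be used), so G = 1.
The 5 still-open variables together cover exactly {2, 3, 5, 6, 7} — 5 values for 5 variables — and 6 appears only in K's list, so K = 6.
H and L between them cover only {5, 7} — a naked pair. Remove those values from F.
No further eliminations apply; F can still be any of 2, 3.

2, 3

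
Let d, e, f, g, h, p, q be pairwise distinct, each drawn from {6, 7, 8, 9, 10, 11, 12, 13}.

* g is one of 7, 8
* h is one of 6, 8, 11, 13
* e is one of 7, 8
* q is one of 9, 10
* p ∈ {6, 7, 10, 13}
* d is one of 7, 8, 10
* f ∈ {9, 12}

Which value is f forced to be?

e and g share exactly the 2 values {7, 8}; by pigeonhole those values go to them, so strike 7, 8 from d, h, p.
d must be 10 (only option left). Remove 10 from p, q.
q must be 9 (only option left). Eliminate 9 elsewhere: f.
So f = 12.

12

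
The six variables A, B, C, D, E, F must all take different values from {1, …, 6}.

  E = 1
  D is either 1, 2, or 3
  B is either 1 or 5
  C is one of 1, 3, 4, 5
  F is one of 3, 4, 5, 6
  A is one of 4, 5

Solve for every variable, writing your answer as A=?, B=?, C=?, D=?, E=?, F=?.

E has just one choice, so E = 1. Remove 1 from B, C, D.
That leaves B = 5. Remove 5 from A, C, F.
A must be 4 (only option left). Remove 4 from C, F.
That leaves C = 3. Remove 3 from D, F.
D has just one choice, so D = 2.
F's domain is down to {6}, so F = 6.

A=4, B=5, C=3, D=2, E=1, F=6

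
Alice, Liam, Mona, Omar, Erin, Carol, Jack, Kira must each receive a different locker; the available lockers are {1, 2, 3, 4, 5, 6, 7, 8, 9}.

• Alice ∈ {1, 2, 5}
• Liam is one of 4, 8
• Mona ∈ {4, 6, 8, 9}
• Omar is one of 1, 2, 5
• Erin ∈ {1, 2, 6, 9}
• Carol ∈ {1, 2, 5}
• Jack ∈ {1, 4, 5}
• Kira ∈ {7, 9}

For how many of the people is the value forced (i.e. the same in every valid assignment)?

3

The 8 variables draw from only 8 values {1, 2, 4, 5, 6, 7, 8, 9}, so each is used; only Kira can be 7, hence Kira = 7.
Alice, Omar, Carol between them cover only {1, 2, 5} — a naked triple. Remove those values from Erin, Jack.
Jack must be 4 (only option left). Remove 4 from Liam, Mona.
Liam must be 8 (only option left). Strike 8 from Mona.
Determined: Liam=8, Jack=4, Kira=7. The other people each still have more than one consistent value. That makes 3.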